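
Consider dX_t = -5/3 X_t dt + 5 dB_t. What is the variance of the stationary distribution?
lim Var(X_t) = 15/2

The OU SDE dX = -theta X dt + sigma dB admits the integrating factor exp(theta t): d(exp(theta t) X_t) = sigma exp(theta t) dB_t. Integrating from 0 to t gives X_t = x_0 * exp(-theta t) + sigma * int_0^t exp(-theta (t-s)) dB_s for any initial x_0. The Itô integral has variance (by the Itô isometry) sigma^2 * int_0^t exp(-2 theta (t - s)) ds = sigma^2 * (1 - exp(-2 theta t)) / (2 theta), independent of x_0.
With theta = 5/3, sigma = 5:
  Var(X_t) = (5)^2 * (1 - exp(-2*5/3 t)) / (2 * 5/3) = 15/2 - 15*exp(-10*t/3)/2.
As t -> infinity, exp(-2*5/3 t) -> 0, so the stationary variance is sigma^2 / (2 theta) = 15/2.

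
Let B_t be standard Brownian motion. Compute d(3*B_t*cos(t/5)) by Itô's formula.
d(3*B_t*cos(t/5)) = (-3*B_t*sin(t/5)/5) dt + (3*cos(t/5)) dB_t

Itô's formula for f(t, x): d f(t, B_t) = (f_t + (1/2) f_xx) dt + f_x dB_t. Compute partials of f(t, x) = 3*x*cos(t/5):
  f_t(t,x)  = -3*x*sin(t/5)/5
  f_x(t,x)  = 3*cos(t/5)
  f_xx(t,x) = 0
Assemble drift = f_t + (1/2) f_xx = -3*x*sin(t/5)/5 and diffusion = f_x = 3*cos(t/5). Substituting x = B_t:
  d(3*B_t*cos(t/5)) = (-3*B_t*sin(t/5)/5) dt + (3*cos(t/5)) dB_t.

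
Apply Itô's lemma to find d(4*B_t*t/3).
d(4*B_t*t/3) = (4*B_t/3) dt + (4*t/3) dB_t

Itô's formula for f(t, x): d f(t, B_t) = (f_t + (1/2) f_xx) dt + f_x dB_t. Compute partials of f(t, x) = 4*t*x/3:
  f_t(t,x)  = 4*x/3
  f_x(t,x)  = 4*t/3
  f_xx(t,x) = 0
Assemble drift = f_t + (1/2) f_xx = 4*x/3 and diffusion = f_x = 4*t/3. Substituting x = B_t:
  d(4*B_t*t/3) = (4*B_t/3) dt + (4*t/3) dB_t.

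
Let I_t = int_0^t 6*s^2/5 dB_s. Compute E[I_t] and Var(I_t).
E[I_t] = 0; Var(I_t) = 36*t^5/125

The Itô integral of a deterministic integrand f(s) has mean 0 because each increment f(s) * (B_{s+ds} - B_s) has mean 0. By the Itô isometry:
  Var( int_0^t f(s) dB_s ) = E[ (int_0^t f(s) dB_s)^2 ] = int_0^t f(s)^2 ds.
Here f(s) = 6*s^2/5, so f(s)^2 = 36*s^4/25. Integrate:
  int_0^t (36*s^4/25) ds = 36*t^5/125.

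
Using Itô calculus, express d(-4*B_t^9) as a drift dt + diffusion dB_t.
d(-4*B_t^9) = (-144*B_t^7) dt + (-36*B_t^8) dB_t

Itô's formula for f(B_t) gives d f(B_t) = f'(B_t) dB_t + (1/2) f''(B_t) dt. Compute derivatives of f(x) = -4*x^9:
  f'(x)  = -36*x^8
  f''(x) = -288*x^7
Substitute x = B_t and multiply the f'' term by 1/2:
  drift     = (1/2) * (-288*x^7) evaluated at B_t = -144*B_t^7
  diffusion = (-36*x^8) evaluated at B_t = -36*B_t^8
Therefore d(-4*B_t^9) = (-144*B_t^7) dt + (-36*B_t^8) dB_t.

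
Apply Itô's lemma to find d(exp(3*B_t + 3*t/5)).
d(exp(3*B_t + 3*t/5)) = (51*exp(3*B_t + 3*t/5)/10) dt + (3*exp(3*B_t + 3*t/5)) dB_t

Itô's formula for f(t, x): d f(t, B_t) = (f_t + (1/2) f_xx) dt + f_x dB_t. Compute partials of f(t, x) = exp(3*t/5 + 3*x):
  f_t(t,x)  = 3*exp(3*t/5 + 3*x)/5
  f_x(t,x)  = 3*exp(3*t/5 + 3*x)
  f_xx(t,x) = 9*exp(3*t/5 + 3*x)
Assemble drift = f_t + (1/2) f_xx = 51*exp(3*t/5 + 3*x)/10 and diffusion = f_x = 3*exp(3*t/5 + 3*x). Substituting x = B_t:
  d(exp(3*B_t + 3*t/5)) = (51*exp(3*B_t + 3*t/5)/10) dt + (3*exp(3*B_t + 3*t/5)) dB_t.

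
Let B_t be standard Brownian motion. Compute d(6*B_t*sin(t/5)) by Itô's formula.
d(6*B_t*sin(t/5)) = (6*B_t*cos(t/5)/5) dt + (6*sin(t/5)) dB_t

Itô's formula for f(t, x): d f(t, B_t) = (f_t + (1/2) f_xx) dt + f_x dB_t. Compute partials of f(t, x) = 6*x*sin(t/5):
  f_t(t,x)  = 6*x*cos(t/5)/5
  f_x(t,x)  = 6*sin(t/5)
  f_xx(t,x) = 0
Assemble drift = f_t + (1/2) f_xx = 6*x*cos(t/5)/5 and diffusion = f_x = 6*sin(t/5). Substituting x = B_t:
  d(6*B_t*sin(t/5)) = (6*B_t*cos(t/5)/5) dt + (6*sin(t/5)) dB_t.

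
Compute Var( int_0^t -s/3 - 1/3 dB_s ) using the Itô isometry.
Var = t*(t^2 + 3*t + 3)/27

The Itô integral of a deterministic integrand f(s) has mean 0 because each increment f(s) * (B_{s+ds} - B_s) has mean 0. By the Itô isometry:
  Var( int_0^t f(s) dB_s ) = E[ (int_0^t f(s) dB_s)^2 ] = int_0^t f(s)^2 ds.
Here f(s) = -s/3 - 1/3, so f(s)^2 = (s + 1)^2/9. Integrate:
  int_0^t ((s + 1)^2/9) ds = t*(t^2 + 3*t + 3)/27.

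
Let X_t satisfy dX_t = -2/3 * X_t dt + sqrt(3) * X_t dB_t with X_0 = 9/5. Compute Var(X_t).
Var(X_t) = (81*exp(3*t) - 81)*exp(-4*t/3)/25

For GBM dX = mu X dt + sigma X dB with X_0 = x_0, apply Itô to Y = log X: dY = (mu - sigma^2/2) dt + sigma dB, so Y_t = log(x_0) + (mu - sigma^2/2) t + sigma B_t and hence X_t = x_0 * exp((mu - sigma^2/2) t + sigma B_t).
With mu = -2/3, sigma = sqrt(3), x_0 = 9/5, this gives:
  X_t = 9/5 * exp((-13/6) * t + (sqrt(3)) * B_t).
Since sigma*B_t ~ Normal(0, sigma^2 t), E[exp(sigma*B_t)] = exp(sigma^2 t / 2); so E[X_t] = x_0 * exp((mu - sigma^2/2) t) * exp(sigma^2 t / 2) = x_0 * exp(mu t) = 9*exp(-2*t/3)/5.
Var(X_t) = E[X_t^2] - (E[X_t])^2 = x_0^2 * exp(2 mu t) * (exp(sigma^2 t) - 1) = (81*exp(3*t) - 81)*exp(-4*t/3)/25.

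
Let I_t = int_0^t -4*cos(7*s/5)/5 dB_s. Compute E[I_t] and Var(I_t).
E[I_t] = 0; Var(I_t) = 8*t/25 + 4*sin(14*t/5)/35

The Itô integral of a deterministic integrand f(s) has mean 0 because each increment f(s) * (B_{s+ds} - B_s) has mean 0. By the Itô isometry:
  Var( int_0^t f(s) dB_s ) = E[ (int_0^t f(s) dB_s)^2 ] = int_0^t f(s)^2 ds.
Here f(s) = -4*cos(7*s/5)/5, so f(s)^2 = 16*cos(7*s/5)^2/25. Integrate:
  int_0^t (16*cos(7*s/5)^2/25) ds = 8*t/25 + 4*sin(14*t/5)/35.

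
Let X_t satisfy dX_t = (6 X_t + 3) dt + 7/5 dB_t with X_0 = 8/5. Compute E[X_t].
E[X_t] = 21*exp(6*t)/10 - 1/2

Taking expectations and using E[dB_t] = 0, the mean m(t) = E[X_t] satisfies the ODE m'(t) = a m(t) + b with m(0) = x_0. With a = 6, b = 3, x_0 = 8/5, the solution is
  m(t) = x_0 * exp(a t) + (b/a) * (exp(a t) - 1)
       = (8/5) * exp(6 t) + (3/6) * (exp(6 t) - 1)
       = 21*exp(6*t)/10 - 1/2.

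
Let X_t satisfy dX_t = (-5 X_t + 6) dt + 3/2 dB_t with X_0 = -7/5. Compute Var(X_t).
Var(X_t) = 9/40 - 9*exp(-10*t)/40

The variance V(t) = Var(X_t) satisfies V'(t) = 2 a V(t) + c^2 with V(0) = 0 (drift coefficient is linear in X, diffusion is constant). With a = -5, c = 3/2, the solution is
  V(t) = (c^2 / (2 a)) * (exp(2 a t) - 1)
       = ((3/2)^2 / (2*(-5))) * (exp((-10) t) - 1)
       = 9/40 - 9*exp(-10*t)/40.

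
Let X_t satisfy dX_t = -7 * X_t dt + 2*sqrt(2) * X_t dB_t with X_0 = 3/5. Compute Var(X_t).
Var(X_t) = (9*exp(8*t) - 9)*exp(-14*t)/25

For GBM dX = mu X dt + sigma X dB with X_0 = x_0, apply Itô to Y = log X: dY = (mu - sigma^2/2) dt + sigma dB, so Y_t = log(x_0) + (mu - sigma^2/2) t + sigma B_t and hence X_t = x_0 * exp((mu - sigma^2/2) t + sigma B_t).
With mu = -7, sigma = 2*sqrt(2), x_0 = 3/5, this gives:
  X_t = 3/5 * exp((-11) * t + (2*sqrt(2)) * B_t).
Since sigma*B_t ~ Normal(0, sigma^2 t), E[exp(sigma*B_t)] = exp(sigma^2 t / 2); so E[X_t] = x_0 * exp((mu - sigma^2/2) t) * exp(sigma^2 t / 2) = x_0 * exp(mu t) = 3*exp(-7*t)/5.
Var(X_t) = E[X_t^2] - (E[X_t])^2 = x_0^2 * exp(2 mu t) * (exp(sigma^2 t) - 1) = (9*exp(8*t) - 9)*exp(-14*t)/25.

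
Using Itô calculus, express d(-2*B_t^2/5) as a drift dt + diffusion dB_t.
d(-2*B_t^2/5) = (-2/5) dt + (-4*B_t/5) dB_t

Itô's formula for f(B_t) gives d f(B_t) = f'(B_t) dB_t + (1/2) f''(B_t) dt. Compute derivatives of f(x) = -2*x^2/5:
  f'(x)  = -4*x/5
  f''(x) = -4/5
Substitute x = B_t and multiply the f'' term by 1/2:
  drift     = (1/2) * (-4/5) evaluated at B_t = -2/5
  diffusion = (-4*x/5) evaluated at B_t = -4*B_t/5
Therefore d(-2*B_t^2/5) = (-2/5) dt + (-4*B_t/5) dB_t.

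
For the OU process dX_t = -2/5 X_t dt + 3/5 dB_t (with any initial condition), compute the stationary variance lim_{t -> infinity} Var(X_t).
lim Var(X_t) = 9/20

The OU SDE dX = -theta X dt + sigma dB admits the integrating factor exp(theta t): d(exp(theta t) X_t) = sigma exp(theta t) dB_t. Integrating from 0 to t gives X_t = x_0 * exp(-theta t) + sigma * int_0^t exp(-theta (t-s)) dB_s for any initial x_0. The Itô integral has variance (by the Itô isometry) sigma^2 * int_0^t exp(-2 theta (t - s)) ds = sigma^2 * (1 - exp(-2 theta t)) / (2 theta), independent of x_0.
With theta = 2/5, sigma = 3/5:
  Var(X_t) = (3/5)^2 * (1 - exp(-2*2/5 t)) / (2 * 2/5) = 9/20 - 9*exp(-4*t/5)/20.
As t -> infinity, exp(-2*2/5 t) -> 0, so the stationary variance is sigma^2 / (2 theta) = 9/20.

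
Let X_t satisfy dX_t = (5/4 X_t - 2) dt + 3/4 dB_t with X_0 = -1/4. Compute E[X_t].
E[X_t] = 8/5 - 37*exp(5*t/4)/20

Taking expectations and using E[dB_t] = 0, the mean m(t) = E[X_t] satisfies the ODE m'(t) = a m(t) + b with m(0) = x_0. With a = 5/4, b = -2, x_0 = -1/4, the solution is
  m(t) = x_0 * exp(a t) + (b/a) * (exp(a t) - 1)
       = (-1/4) * exp((5/4) t) + ((-2)/(5/4)) * (exp((5/4) t) - 1)
       = 8/5 - 37*exp(5*t/4)/20.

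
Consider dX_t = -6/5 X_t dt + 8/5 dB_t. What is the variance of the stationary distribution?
lim Var(X_t) = 16/15

The OU SDE dX = -theta X dt + sigma dB admits the integrating factor exp(theta t): d(exp(theta t) X_t) = sigma exp(theta t) dB_t. Integrating from 0 to t gives X_t = x_0 * exp(-theta t) + sigma * int_0^t exp(-theta (t-s)) dB_s for any initial x_0. The Itô integral has variance (by the Itô isometry) sigma^2 * int_0^t exp(-2 theta (t - s)) ds = sigma^2 * (1 - exp(-2 theta t)) / (2 theta), independent of x_0.
With theta = 6/5, sigma = 8/5:
  Var(X_t) = (8/5)^2 * (1 - exp(-2*6/5 t)) / (2 * 6/5) = 16/15 - 16*exp(-12*t/5)/15.
As t -> infinity, exp(-2*6/5 t) -> 0, so the stationary variance is sigma^2 / (2 theta) = 16/15.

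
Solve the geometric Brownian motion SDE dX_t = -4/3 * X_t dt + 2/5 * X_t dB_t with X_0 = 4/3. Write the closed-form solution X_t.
X_t = 4/3 * exp((-106/75) * t + (2/5) * B_t)

For GBM dX = mu X dt + sigma X dB with X_0 = x_0, apply Itô to Y = log X: dY = (mu - sigma^2/2) dt + sigma dB, so Y_t = log(x_0) + (mu - sigma^2/2) t + sigma B_t and hence X_t = x_0 * exp((mu - sigma^2/2) t + sigma B_t).
With mu = -4/3, sigma = 2/5, x_0 = 4/3, this gives:
  X_t = 4/3 * exp((-106/75) * t + (2/5) * B_t).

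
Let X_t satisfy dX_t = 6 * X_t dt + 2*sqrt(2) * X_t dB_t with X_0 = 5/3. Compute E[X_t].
E[X_t] = 5*exp(6*t)/3

For GBM dX = mu X dt + sigma X dB with X_0 = x_0, apply Itô to Y = log X: dY = (mu - sigma^2/2) dt + sigma dB, so Y_t = log(x_0) + (mu - sigma^2/2) t + sigma B_t and hence X_t = x_0 * exp((mu - sigma^2/2) t + sigma B_t).
With mu = 6, sigma = 2*sqrt(2), x_0 = 5/3, this gives:
  X_t = 5/3 * exp((2) * t + (2*sqrt(2)) * B_t).
Since sigma*B_t ~ Normal(0, sigma^2 t), E[exp(sigma*B_t)] = exp(sigma^2 t / 2); so E[X_t] = x_0 * exp((mu - sigma^2/2) t) * exp(sigma^2 t / 2) = x_0 * exp(mu t) = 5*exp(6*t)/3.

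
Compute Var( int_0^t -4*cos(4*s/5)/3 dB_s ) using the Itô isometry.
Var = 8*t/9 + 10*sin(4*t/5)*cos(4*t/5)/9

The Itô integral of a deterministic integrand f(s) has mean 0 because each increment f(s) * (B_{s+ds} - B_s) has mean 0. By the Itô isometry:
  Var( int_0^t f(s) dB_s ) = E[ (int_0^t f(s) dB_s)^2 ] = int_0^t f(s)^2 ds.
Here f(s) = -4*cos(4*s/5)/3, so f(s)^2 = 16*cos(4*s/5)^2/9. Integrate:
  int_0^t (16*cos(4*s/5)^2/9) ds = 8*t/9 + 10*sin(4*t/5)*cos(4*t/5)/9.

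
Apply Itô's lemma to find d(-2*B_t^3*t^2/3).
d(-2*B_t^3*t^2/3) = (2*B_t*t*(-2*B_t^2 - 3*t)/3) dt + (-2*B_t^2*t^2) dB_t

Itô's formula for f(t, x): d f(t, B_t) = (f_t + (1/2) f_xx) dt + f_x dB_t. Compute partials of f(t, x) = -2*t^2*x^3/3:
  f_t(t,x)  = -4*t*x^3/3
  f_x(t,x)  = -2*t^2*x^2
  f_xx(t,x) = -4*t^2*x
Assemble drift = f_t + (1/2) f_xx = 2*t*x*(-3*t - 2*x^2)/3 and diffusion = f_x = -2*t^2*x^2. Substituting x = B_t:
  d(-2*B_t^3*t^2/3) = (2*B_t*t*(-2*B_t^2 - 3*t)/3) dt + (-2*B_t^2*t^2) dB_t.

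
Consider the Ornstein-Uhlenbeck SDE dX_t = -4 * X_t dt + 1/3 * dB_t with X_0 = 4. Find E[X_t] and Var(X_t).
E[X_t] = 4*exp(-4*t); Var(X_t) = 1/72 - exp(-8*t)/72

The OU SDE dX = -theta X dt + sigma dB admits the integrating factor exp(theta t): d(exp(theta t) X_t) = sigma exp(theta t) dB_t. Integrating from 0 to t:
  X_t = x_0 * exp(-theta t) + sigma * int_0^t exp(-theta (t-s)) dB_s.
The Itô integral has mean 0 and (by the Itô isometry) variance sigma^2 * int_0^t exp(-2 theta (t - s)) ds = sigma^2 * (1 - exp(-2 theta t)) / (2 theta).
With theta = 4, sigma = 1/3, x_0 = 4:
  E[X_t] = 4 * exp(-4 t) = 4*exp(-4*t)
  Var(X_t) = (1/3)^2 * (1 - exp(-2*4 t)) / (2 * 4) = 1/72 - exp(-8*t)/72.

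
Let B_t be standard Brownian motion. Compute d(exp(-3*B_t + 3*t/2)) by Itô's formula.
d(exp(-3*B_t + 3*t/2)) = (6*exp(-3*B_t + 3*t/2)) dt + (-3*exp(-3*B_t + 3*t/2)) dB_t

Itô's formula for f(t, x): d f(t, B_t) = (f_t + (1/2) f_xx) dt + f_x dB_t. Compute partials of f(t, x) = exp(3*t/2 - 3*x):
  f_t(t,x)  = 3*exp(3*t/2 - 3*x)/2
  f_x(t,x)  = -3*exp(3*t/2 - 3*x)
  f_xx(t,x) = 9*exp(3*t/2 - 3*x)
Assemble drift = f_t + (1/2) f_xx = 6*exp(3*t/2 - 3*x) and diffusion = f_x = -3*exp(3*t/2 - 3*x). Substituting x = B_t:
  d(exp(-3*B_t + 3*t/2)) = (6*exp(-3*B_t + 3*t/2)) dt + (-3*exp(-3*B_t + 3*t/2)) dB_t.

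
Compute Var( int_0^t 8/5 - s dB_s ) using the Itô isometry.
Var = t*(25*t^2 - 120*t + 192)/75

The Itô integral of a deterministic integrand f(s) has mean 0 because each increment f(s) * (B_{s+ds} - B_s) has mean 0. By the Itô isometry:
  Var( int_0^t f(s) dB_s ) = E[ (int_0^t f(s) dB_s)^2 ] = int_0^t f(s)^2 ds.
Here f(s) = 8/5 - s, so f(s)^2 = (5*s - 8)^2/25. Integrate:
  int_0^t ((5*s - 8)^2/25) ds = t*(25*t^2 - 120*t + 192)/75.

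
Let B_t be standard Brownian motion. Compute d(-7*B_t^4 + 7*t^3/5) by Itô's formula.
d(-7*B_t^4 + 7*t^3/5) = (-42*B_t^2 + 21*t^2/5) dt + (-28*B_t^3) dB_t

Itô's formula for f(t, x): d f(t, B_t) = (f_t + (1/2) f_xx) dt + f_x dB_t. Compute partials of f(t, x) = 7*t^3/5 - 7*x^4:
  f_t(t,x)  = 21*t^2/5
  f_x(t,x)  = -28*x^3
  f_xx(t,x) = -84*x^2
Assemble drift = f_t + (1/2) f_xx = 21*t^2/5 - 42*x^2 and diffusion = f_x = -28*x^3. Substituting x = B_t:
  d(-7*B_t^4 + 7*t^3/5) = (-42*B_t^2 + 21*t^2/5) dt + (-28*B_t^3) dB_t.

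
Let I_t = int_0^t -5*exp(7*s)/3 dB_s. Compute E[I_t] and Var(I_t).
E[I_t] = 0; Var(I_t) = 25*exp(14*t)/126 - 25/126

The Itô integral of a deterministic integrand f(s) has mean 0 because each increment f(s) * (B_{s+ds} - B_s) has mean 0. By the Itô isometry:
  Var( int_0^t f(s) dB_s ) = E[ (int_0^t f(s) dB_s)^2 ] = int_0^t f(s)^2 ds.
Here f(s) = -5*exp(7*s)/3, so f(s)^2 = 25*exp(14*s)/9. Integrate:
  int_0^t (25*exp(14*s)/9) ds = 25*exp(14*t)/126 - 25/126.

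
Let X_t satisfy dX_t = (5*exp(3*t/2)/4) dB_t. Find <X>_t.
<X>_t = 25*exp(3*t)/48 - 25/48

For an Itô process dX_t = a(t) dt + b(t) dB_t, the quadratic variation is <X>_t = int_0^t b(s)^2 ds (the drift term does not contribute). Here b(s) = 5*exp(3*s/2)/4, so
  b(s)^2 = 25*exp(3*s)/16.
Integrating from 0 to t:
  <X>_t = int_0^t (25*exp(3*s)/16) ds = 25*exp(3*t)/48 - 25/48.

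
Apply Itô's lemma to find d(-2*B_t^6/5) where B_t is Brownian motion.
d(-2*B_t^6/5) = (-6*B_t^4) dt + (-12*B_t^5/5) dB_t

Itô's formula for f(B_t) gives d f(B_t) = f'(B_t) dB_t + (1/2) f''(B_t) dt. Compute derivatives of f(x) = -2*x^6/5:
  f'(x)  = -12*x^5/5
  f''(x) = -12*x^4
Substitute x = B_t and multiply the f'' term by 1/2:
  drift     = (1/2) * (-12*x^4) evaluated at B_t = -6*B_t^4
  diffusion = (-12*x^5/5) evaluated at B_t = -12*B_t^5/5
Therefore d(-2*B_t^6/5) = (-6*B_t^4) dt + (-12*B_t^5/5) dB_t.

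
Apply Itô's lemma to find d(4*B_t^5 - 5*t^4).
d(4*B_t^5 - 5*t^4) = (40*B_t^3 - 20*t^3) dt + (20*B_t^4) dB_t

Itô's formula for f(t, x): d f(t, B_t) = (f_t + (1/2) f_xx) dt + f_x dB_t. Compute partials of f(t, x) = -5*t^4 + 4*x^5:
  f_t(t,x)  = -20*t^3
  f_x(t,x)  = 20*x^4
  f_xx(t,x) = 80*x^3
Assemble drift = f_t + (1/2) f_xx = -20*t^3 + 40*x^3 and diffusion = f_x = 20*x^4. Substituting x = B_t:
  d(4*B_t^5 - 5*t^4) = (40*B_t^3 - 20*t^3) dt + (20*B_t^4) dB_t.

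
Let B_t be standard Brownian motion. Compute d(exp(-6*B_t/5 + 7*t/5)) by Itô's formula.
d(exp(-6*B_t/5 + 7*t/5)) = (53*exp(-6*B_t/5 + 7*t/5)/25) dt + (-6*exp(-6*B_t/5 + 7*t/5)/5) dB_t

Itô's formula for f(t, x): d f(t, B_t) = (f_t + (1/2) f_xx) dt + f_x dB_t. Compute partials of f(t, x) = exp(7*t/5 - 6*x/5):
  f_t(t,x)  = 7*exp(7*t/5 - 6*x/5)/5
  f_x(t,x)  = -6*exp(7*t/5 - 6*x/5)/5
  f_xx(t,x) = 36*exp(7*t/5 - 6*x/5)/25
Assemble drift = f_t + (1/2) f_xx = 53*exp(7*t/5 - 6*x/5)/25 and diffusion = f_x = -6*exp(7*t/5 - 6*x/5)/5. Substituting x = B_t:
  d(exp(-6*B_t/5 + 7*t/5)) = (53*exp(-6*B_t/5 + 7*t/5)/25) dt + (-6*exp(-6*B_t/5 + 7*t/5)/5) dB_t.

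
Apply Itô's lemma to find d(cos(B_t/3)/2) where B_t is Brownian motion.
d(cos(B_t/3)/2) = (-cos(B_t/3)/36) dt + (-sin(B_t/3)/6) dB_t

Itô's formula for f(B_t) gives d f(B_t) = f'(B_t) dB_t + (1/2) f''(B_t) dt. Compute derivatives of f(x) = cos(x/3)/2:
  f'(x)  = -sin(x/3)/6
  f''(x) = -cos(x/3)/18
Substitute x = B_t and multiply the f'' term by 1/2:
  drift     = (1/2) * (-cos(x/3)/18) evaluated at B_t = -cos(B_t/3)/36
  diffusion = (-sin(x/3)/6) evaluated at B_t = -sin(B_t/3)/6
Therefore d(cos(B_t/3)/2) = (-cos(B_t/3)/36) dt + (-sin(B_t/3)/6) dB_t.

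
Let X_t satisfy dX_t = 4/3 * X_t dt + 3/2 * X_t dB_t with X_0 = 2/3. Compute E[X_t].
E[X_t] = 2*exp(4*t/3)/3

For GBM dX = mu X dt + sigma X dB with X_0 = x_0, apply Itô to Y = log X: dY = (mu - sigma^2/2) dt + sigma dB, so Y_t = log(x_0) + (mu - sigma^2/2) t + sigma B_t and hence X_t = x_0 * exp((mu - sigma^2/2) t + sigma B_t).
With mu = 4/3, sigma = 3/2, x_0 = 2/3, this gives:
  X_t = 2/3 * exp((5/24) * t + (3/2) * B_t).
Since sigma*B_t ~ Normal(0, sigma^2 t), E[exp(sigma*B_t)] = exp(sigma^2 t / 2); so E[X_t] = x_0 * exp((mu - sigma^2/2) t) * exp(sigma^2 t / 2) = x_0 * exp(mu t) = 2*exp(4*t/3)/3.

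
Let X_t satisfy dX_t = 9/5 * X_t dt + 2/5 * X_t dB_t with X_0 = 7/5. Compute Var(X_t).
Var(X_t) = 49*(exp(4*t/25) - 1)*exp(18*t/5)/25

For GBM dX = mu X dt + sigma X dB with X_0 = x_0, apply Itô to Y = log X: dY = (mu - sigma^2/2) dt + sigma dB, so Y_t = log(x_0) + (mu - sigma^2/2) t + sigma B_t and hence X_t = x_0 * exp((mu - sigma^2/2) t + sigma B_t).
With mu = 9/5, sigma = 2/5, x_0 = 7/5, this gives:
  X_t = 7/5 * exp((43/25) * t + (2/5) * B_t).
Since sigma*B_t ~ Normal(0, sigma^2 t), E[exp(sigma*B_t)] = exp(sigma^2 t / 2); so E[X_t] = x_0 * exp((mu - sigma^2/2) t) * exp(sigma^2 t / 2) = x_0 * exp(mu t) = 7*exp(9*t/5)/5.
Var(X_t) = E[X_t^2] - (E[X_t])^2 = x_0^2 * exp(2 mu t) * (exp(sigma^2 t) - 1) = 49*(exp(4*t/25) - 1)*exp(18*t/5)/25.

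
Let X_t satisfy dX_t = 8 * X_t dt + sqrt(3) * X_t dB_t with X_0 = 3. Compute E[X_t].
E[X_t] = 3*exp(8*t)

For GBM dX = mu X dt + sigma X dB with X_0 = x_0, apply Itô to Y = log X: dY = (mu - sigma^2/2) dt + sigma dB, so Y_t = log(x_0) + (mu - sigma^2/2) t + sigma B_t and hence X_t = x_0 * exp((mu - sigma^2/2) t + sigma B_t).
With mu = 8, sigma = sqrt(3), x_0 = 3, this gives:
  X_t = 3 * exp((13/2) * t + (sqrt(3)) * B_t).
Since sigma*B_t ~ Normal(0, sigma^2 t), E[exp(sigma*B_t)] = exp(sigma^2 t / 2); so E[X_t] = x_0 * exp((mu - sigma^2/2) t) * exp(sigma^2 t / 2) = x_0 * exp(mu t) = 3*exp(8*t).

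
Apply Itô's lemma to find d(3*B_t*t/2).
d(3*B_t*t/2) = (3*B_t/2) dt + (3*t/2) dB_t

Itô's formula for f(t, x): d f(t, B_t) = (f_t + (1/2) f_xx) dt + f_x dB_t. Compute partials of f(t, x) = 3*t*x/2:
  f_t(t,x)  = 3*x/2
  f_x(t,x)  = 3*t/2
  f_xx(t,x) = 0
Assemble drift = f_t + (1/2) f_xx = 3*x/2 and diffusion = f_x = 3*t/2. Substituting x = B_t:
  d(3*B_t*t/2) = (3*B_t/2) dt + (3*t/2) dB_t.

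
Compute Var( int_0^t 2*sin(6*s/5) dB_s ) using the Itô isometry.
Var = 2*t - 5*sin(12*t/5)/6

The Itô integral of a deterministic integrand f(s) has mean 0 because each increment f(s) * (B_{s+ds} - B_s) has mean 0. By the Itô isometry:
  Var( int_0^t f(s) dB_s ) = E[ (int_0^t f(s) dB_s)^2 ] = int_0^t f(s)^2 ds.
Here f(s) = 2*sin(6*s/5), so f(s)^2 = 4*sin(6*s/5)^2. Integrate:
  int_0^t (4*sin(6*s/5)^2) ds = 2*t - 5*sin(12*t/5)/6.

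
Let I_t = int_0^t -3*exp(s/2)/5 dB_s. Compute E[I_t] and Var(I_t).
E[I_t] = 0; Var(I_t) = 9*exp(t)/25 - 9/25

The Itô integral of a deterministic integrand f(s) has mean 0 because each increment f(s) * (B_{s+ds} - B_s) has mean 0. By the Itô isometry:
  Var( int_0^t f(s) dB_s ) = E[ (int_0^t f(s) dB_s)^2 ] = int_0^t f(s)^2 ds.
Here f(s) = -3*exp(s/2)/5, so f(s)^2 = 9*exp(s)/25. Integrate:
  int_0^t (9*exp(s)/25) ds = 9*exp(t)/25 - 9/25.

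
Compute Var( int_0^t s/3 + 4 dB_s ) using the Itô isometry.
Var = t*(t^2 + 36*t + 432)/27

The Itô integral of a deterministic integrand f(s) has mean 0 because each increment f(s) * (B_{s+ds} - B_s) has mean 0. By the Itô isometry:
  Var( int_0^t f(s) dB_s ) = E[ (int_0^t f(s) dB_s)^2 ] = int_0^t f(s)^2 ds.
Here f(s) = s/3 + 4, so f(s)^2 = (s + 12)^2/9. Integrate:
  int_0^t ((s + 12)^2/9) ds = t*(t^2 + 36*t + 432)/27.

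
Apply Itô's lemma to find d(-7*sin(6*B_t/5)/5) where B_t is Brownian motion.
d(-7*sin(6*B_t/5)/5) = (126*sin(6*B_t/5)/125) dt + (-42*cos(6*B_t/5)/25) dB_t

Itô's formula for f(B_t) gives d f(B_t) = f'(B_t) dB_t + (1/2) f''(B_t) dt. Compute derivatives of f(x) = -7*sin(6*x/5)/5:
  f'(x)  = -42*cos(6*x/5)/25
  f''(x) = 252*sin(6*x/5)/125
Substitute x = B_t and multiply the f'' term by 1/2:
  drift     = (1/2) * (252*sin(6*x/5)/125) evaluated at B_t = 126*sin(6*B_t/5)/125
  diffusion = (-42*cos(6*x/5)/25) evaluated at B_t = -42*cos(6*B_t/5)/25
Therefore d(-7*sin(6*B_t/5)/5) = (126*sin(6*B_t/5)/125) dt + (-42*cos(6*B_t/5)/25) dB_t.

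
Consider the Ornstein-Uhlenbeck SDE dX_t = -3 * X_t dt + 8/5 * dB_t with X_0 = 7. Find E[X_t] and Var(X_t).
E[X_t] = 7*exp(-3*t); Var(X_t) = 32/75 - 32*exp(-6*t)/75

The OU SDE dX = -theta X dt + sigma dB admits the integrating factor exp(theta t): d(exp(theta t) X_t) = sigma exp(theta t) dB_t. Integrating from 0 to t:
  X_t = x_0 * exp(-theta t) + sigma * int_0^t exp(-theta (t-s)) dB_s.
The Itô integral has mean 0 and (by the Itô isometry) variance sigma^2 * int_0^t exp(-2 theta (t - s)) ds = sigma^2 * (1 - exp(-2 theta t)) / (2 theta).
With theta = 3, sigma = 8/5, x_0 = 7:
  E[X_t] = 7 * exp(-3 t) = 7*exp(-3*t)
  Var(X_t) = (8/5)^2 * (1 - exp(-2*3 t)) / (2 * 3) = 32/75 - 32*exp(-6*t)/75.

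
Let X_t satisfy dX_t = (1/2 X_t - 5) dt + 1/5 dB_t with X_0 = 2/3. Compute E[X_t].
E[X_t] = 10 - 28*exp(t/2)/3

Taking expectations and using E[dB_t] = 0, the mean m(t) = E[X_t] satisfies the ODE m'(t) = a m(t) + b with m(0) = x_0. With a = 1/2, b = -5, x_0 = 2/3, the solution is
  m(t) = x_0 * exp(a t) + (b/a) * (exp(a t) - 1)
       = (2/3) * exp((1/2) t) + ((-5)/(1/2)) * (exp((1/2) t) - 1)
       = 10 - 28*exp(t/2)/3.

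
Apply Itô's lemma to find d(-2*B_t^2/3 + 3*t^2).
d(-2*B_t^2/3 + 3*t^2) = (6*t - 2/3) dt + (-4*B_t/3) dB_t

Itô's formula for f(t, x): d f(t, B_t) = (f_t + (1/2) f_xx) dt + f_x dB_t. Compute partials of f(t, x) = 3*t^2 - 2*x^2/3:
  f_t(t,x)  = 6*t
  f_x(t,x)  = -4*x/3
  f_xx(t,x) = -4/3
Assemble drift = f_t + (1/2) f_xx = 6*t - 2/3 and diffusion = f_x = -4*x/3. Substituting x = B_t:
  d(-2*B_t^2/3 + 3*t^2) = (6*t - 2/3) dt + (-4*B_t/3) dB_t.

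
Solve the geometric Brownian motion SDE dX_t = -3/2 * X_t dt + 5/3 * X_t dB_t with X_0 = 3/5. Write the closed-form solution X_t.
X_t = 3/5 * exp((-26/9) * t + (5/3) * B_t)

For GBM dX = mu X dt + sigma X dB with X_0 = x_0, apply Itô to Y = log X: dY = (mu - sigma^2/2) dt + sigma dB, so Y_t = log(x_0) + (mu - sigma^2/2) t + sigma B_t and hence X_t = x_0 * exp((mu - sigma^2/2) t + sigma B_t).
With mu = -3/2, sigma = 5/3, x_0 = 3/5, this gives:
  X_t = 3/5 * exp((-26/9) * t + (5/3) * B_t).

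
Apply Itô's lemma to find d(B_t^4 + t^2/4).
d(B_t^4 + t^2/4) = (6*B_t^2 + t/2) dt + (4*B_t^3) dB_t

Itô's formula for f(t, x): d f(t, B_t) = (f_t + (1/2) f_xx) dt + f_x dB_t. Compute partials of f(t, x) = t^2/4 + x^4:
  f_t(t,x)  = t/2
  f_x(t,x)  = 4*x^3
  f_xx(t,x) = 12*x^2
Assemble drift = f_t + (1/2) f_xx = t/2 + 6*x^2 and diffusion = f_x = 4*x^3. Substituting x = B_t:
  d(B_t^4 + t^2/4) = (6*B_t^2 + t/2) dt + (4*B_t^3) dB_t.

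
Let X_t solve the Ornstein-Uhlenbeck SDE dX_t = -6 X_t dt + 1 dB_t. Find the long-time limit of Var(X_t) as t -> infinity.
lim Var(X_t) = 1/12

The OU SDE dX = -theta X dt + sigma dB admits the integrating factor exp(theta t): d(exp(theta t) X_t) = sigma exp(theta t) dB_t. Integrating from 0 to t gives X_t = x_0 * exp(-theta t) + sigma * int_0^t exp(-theta (t-s)) dB_s for any initial x_0. The Itô integral has variance (by the Itô isometry) sigma^2 * int_0^t exp(-2 theta (t - s)) ds = sigma^2 * (1 - exp(-2 theta t)) / (2 theta), independent of x_0.
With theta = 6, sigma = 1:
  Var(X_t) = (1)^2 * (1 - exp(-2*6 t)) / (2 * 6) = 1/12 - exp(-12*t)/12.
As t -> infinity, exp(-2*6 t) -> 0, so the stationary variance is sigma^2 / (2 theta) = 1/12.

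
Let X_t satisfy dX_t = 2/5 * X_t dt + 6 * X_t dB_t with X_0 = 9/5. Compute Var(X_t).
Var(X_t) = 81*(exp(36*t) - 1)*exp(4*t/5)/25

For GBM dX = mu X dt + sigma X dB with X_0 = x_0, apply Itô to Y = log X: dY = (mu - sigma^2/2) dt + sigma dB, so Y_t = log(x_0) + (mu - sigma^2/2) t + sigma B_t and hence X_t = x_0 * exp((mu - sigma^2/2) t + sigma B_t).
With mu = 2/5, sigma = 6, x_0 = 9/5, this gives:
  X_t = 9/5 * exp((-88/5) * t + (6) * B_t).
Since sigma*B_t ~ Normal(0, sigma^2 t), E[exp(sigma*B_t)] = exp(sigma^2 t / 2); so E[X_t] = x_0 * exp((mu - sigma^2/2) t) * exp(sigma^2 t / 2) = x_0 * exp(mu t) = 9*exp(2*t/5)/5.
Var(X_t) = E[X_t^2] - (E[X_t])^2 = x_0^2 * exp(2 mu t) * (exp(sigma^2 t) - 1) = 81*(exp(36*t) - 1)*exp(4*t/5)/25.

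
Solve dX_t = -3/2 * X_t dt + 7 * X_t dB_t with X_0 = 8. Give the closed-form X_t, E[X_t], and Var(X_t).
X_t = 8 * exp((-26) t + (7) B_t); E[X_t] = 8*exp(-3*t/2); Var(X_t) = (64*exp(49*t) - 64)*exp(-3*t)

For GBM dX = mu X dt + sigma X dB with X_0 = x_0, apply Itô to Y = log X: dY = (mu - sigma^2/2) dt + sigma dB, so Y_t = log(x_0) + (mu - sigma^2/2) t + sigma B_t and hence X_t = x_0 * exp((mu - sigma^2/2) t + sigma B_t).
With mu = -3/2, sigma = 7, x_0 = 8, this gives:
  X_t = 8 * exp((-26) * t + (7) * B_t).
Since sigma*B_t ~ Normal(0, sigma^2 t), E[exp(sigma*B_t)] = exp(sigma^2 t / 2); so E[X_t] = x_0 * exp((mu - sigma^2/2) t) * exp(sigma^2 t / 2) = x_0 * exp(mu t) = 8*exp(-3*t/2).
Var(X_t) = E[X_t^2] - (E[X_t])^2 = x_0^2 * exp(2 mu t) * (exp(sigma^2 t) - 1) = (64*exp(49*t) - 64)*exp(-3*t).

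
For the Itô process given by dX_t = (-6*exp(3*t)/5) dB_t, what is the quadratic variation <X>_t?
<X>_t = 6*exp(6*t)/25 - 6/25

For an Itô process dX_t = a(t) dt + b(t) dB_t, the quadratic variation is <X>_t = int_0^t b(s)^2 ds (the drift term does not contribute). Here b(s) = -6*exp(3*s)/5, so
  b(s)^2 = 36*exp(6*s)/25.
Integrating from 0 to t:
  <X>_t = int_0^t (36*exp(6*s)/25) ds = 6*exp(6*t)/25 - 6/25.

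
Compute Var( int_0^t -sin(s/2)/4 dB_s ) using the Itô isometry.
Var = t/32 - sin(t)/32

The Itô integral of a deterministic integrand f(s) has mean 0 because each increment f(s) * (B_{s+ds} - B_s) has mean 0. By the Itô isometry:
  Var( int_0^t f(s) dB_s ) = E[ (int_0^t f(s) dB_s)^2 ] = int_0^t f(s)^2 ds.
Here f(s) = -sin(s/2)/4, so f(s)^2 = sin(s/2)^2/16. Integrate:
  int_0^t (sin(s/2)^2/16) ds = t/32 - sin(t)/32.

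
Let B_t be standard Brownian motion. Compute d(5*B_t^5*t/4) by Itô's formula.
d(5*B_t^5*t/4) = (5*B_t^3*(B_t^2 + 10*t)/4) dt + (25*B_t^4*t/4) dB_t

Itô's formula for f(t, x): d f(t, B_t) = (f_t + (1/2) f_xx) dt + f_x dB_t. Compute partials of f(t, x) = 5*t*x^5/4:
  f_t(t,x)  = 5*x^5/4
  f_x(t,x)  = 25*t*x^4/4
  f_xx(t,x) = 25*t*x^3
Assemble drift = f_t + (1/2) f_xx = 5*x^3*(10*t + x^2)/4 and diffusion = f_x = 25*t*x^4/4. Substituting x = B_t:
  d(5*B_t^5*t/4) = (5*B_t^3*(B_t^2 + 10*t)/4) dt + (25*B_t^4*t/4) dB_t.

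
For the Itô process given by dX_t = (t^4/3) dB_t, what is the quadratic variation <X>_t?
<X>_t = t^9/81

For an Itô process dX_t = a(t) dt + b(t) dB_t, the quadratic variation is <X>_t = int_0^t b(s)^2 ds (the drift term does not contribute). Here b(s) = s^4/3, so
  b(s)^2 = s^8/9.
Integrating from 0 to t:
  <X>_t = int_0^t (s^8/9) ds = t^9/81.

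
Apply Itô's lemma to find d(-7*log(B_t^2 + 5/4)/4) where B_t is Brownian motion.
d(-7*log(B_t^2 + 5/4)/4) = (7*(4*B_t^2 - 5)/(4*B_t^2 + 5)^2) dt + (-14*B_t/(4*B_t^2 + 5)) dB_t

Itô's formula for f(B_t) gives d f(B_t) = f'(B_t) dB_t + (1/2) f''(B_t) dt. Compute derivatives of f(x) = -7*log(x^2 + 5/4)/4:
  f'(x)  = -14*x/(4*x^2 + 5)
  f''(x) = 14*(4*x^2 - 5)/(4*x^2 + 5)^2
Substitute x = B_t and multiply the f'' term by 1/2:
  drift     = (1/2) * (14*(4*x^2 - 5)/(4*x^2 + 5)^2) evaluated at B_t = 7*(4*B_t^2 - 5)/(4*B_t^2 + 5)^2
  diffusion = (-14*x/(4*x^2 + 5)) evaluated at B_t = -14*B_t/(4*B_t^2 + 5)
Therefore d(-7*log(B_t^2 + 5/4)/4) = (7*(4*B_t^2 - 5)/(4*B_t^2 + 5)^2) dt + (-14*B_t/(4*B_t^2 + 5)) dB_t.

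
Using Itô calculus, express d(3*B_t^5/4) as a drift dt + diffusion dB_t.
d(3*B_t^5/4) = (15*B_t^3/2) dt + (15*B_t^4/4) dB_t

Itô's formula for f(B_t) gives d f(B_t) = f'(B_t) dB_t + (1/2) f''(B_t) dt. Compute derivatives of f(x) = 3*x^5/4:
  f'(x)  = 15*x^4/4
  f''(x) = 15*x^3
Substitute x = B_t and multiply the f'' term by 1/2:
  drift     = (1/2) * (15*x^3) evaluated at B_t = 15*B_t^3/2
  diffusion = (15*x^4/4) evaluated at B_t = 15*B_t^4/4
Therefore d(3*B_t^5/4) = (15*B_t^3/2) dt + (15*B_t^4/4) dB_t.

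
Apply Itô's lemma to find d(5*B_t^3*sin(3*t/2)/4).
d(5*B_t^3*sin(3*t/2)/4) = (15*B_t*(B_t^2*cos(3*t/2) + 2*sin(3*t/2))/8) dt + (15*B_t^2*sin(3*t/2)/4) dB_t

Itô's formula for f(t, x): d f(t, B_t) = (f_t + (1/2) f_xx) dt + f_x dB_t. Compute partials of f(t, x) = 5*x^3*sin(3*t/2)/4:
  f_t(t,x)  = 15*x^3*cos(3*t/2)/8
  f_x(t,x)  = 15*x^2*sin(3*t/2)/4
  f_xx(t,x) = 15*x*sin(3*t/2)/2
Assemble drift = f_t + (1/2) f_xx = 15*x*(x^2*cos(3*t/2) + 2*sin(3*t/2))/8 and diffusion = f_x = 15*x^2*sin(3*t/2)/4. Substituting x = B_t:
  d(5*B_t^3*sin(3*t/2)/4) = (15*B_t*(B_t^2*cos(3*t/2) + 2*sin(3*t/2))/8) dt + (15*B_t^2*sin(3*t/2)/4) dB_t.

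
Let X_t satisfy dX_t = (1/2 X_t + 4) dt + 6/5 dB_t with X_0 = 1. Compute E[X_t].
E[X_t] = 9*exp(t/2) - 8

Taking expectations and using E[dB_t] = 0, the mean m(t) = E[X_t] satisfies the ODE m'(t) = a m(t) + b with m(0) = x_0. With a = 1/2, b = 4, x_0 = 1, the solution is
  m(t) = x_0 * exp(a t) + (b/a) * (exp(a t) - 1)
       = 1 * exp((1/2) t) + (4/(1/2)) * (exp((1/2) t) - 1)
       = 9*exp(t/2) - 8.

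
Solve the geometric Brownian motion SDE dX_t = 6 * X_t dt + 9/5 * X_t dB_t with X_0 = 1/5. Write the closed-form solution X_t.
X_t = 1/5 * exp((219/50) * t + (9/5) * B_t)

For GBM dX = mu X dt + sigma X dB with X_0 = x_0, apply Itô to Y = log X: dY = (mu - sigma^2/2) dt + sigma dB, so Y_t = log(x_0) + (mu - sigma^2/2) t + sigma B_t and hence X_t = x_0 * exp((mu - sigma^2/2) t + sigma B_t).
With mu = 6, sigma = 9/5, x_0 = 1/5, this gives:
  X_t = 1/5 * exp((219/50) * t + (9/5) * B_t).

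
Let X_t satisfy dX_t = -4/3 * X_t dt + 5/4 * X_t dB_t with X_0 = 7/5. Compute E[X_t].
E[X_t] = 7*exp(-4*t/3)/5

For GBM dX = mu X dt + sigma X dB with X_0 = x_0, apply Itô to Y = log X: dY = (mu - sigma^2/2) dt + sigma dB, so Y_t = log(x_0) + (mu - sigma^2/2) t + sigma B_t and hence X_t = x_0 * exp((mu - sigma^2/2) t + sigma B_t).
With mu = -4/3, sigma = 5/4, x_0 = 7/5, this gives:
  X_t = 7/5 * exp((-203/96) * t + (5/4) * B_t).
Since sigma*B_t ~ Normal(0, sigma^2 t), E[exp(sigma*B_t)] = exp(sigma^2 t / 2); so E[X_t] = x_0 * exp((mu - sigma^2/2) t) * exp(sigma^2 t / 2) = x_0 * exp(mu t) = 7*exp(-4*t/3)/5.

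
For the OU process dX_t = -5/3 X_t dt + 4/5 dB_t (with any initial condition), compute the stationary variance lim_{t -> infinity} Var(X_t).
lim Var(X_t) = 24/125

The OU SDE dX = -theta X dt + sigma dB admits the integrating factor exp(theta t): d(exp(theta t) X_t) = sigma exp(theta t) dB_t. Integrating from 0 to t gives X_t = x_0 * exp(-theta t) + sigma * int_0^t exp(-theta (t-s)) dB_s for any initial x_0. The Itô integral has variance (by the Itô isometry) sigma^2 * int_0^t exp(-2 theta (t - s)) ds = sigma^2 * (1 - exp(-2 theta t)) / (2 theta), independent of x_0.
With theta = 5/3, sigma = 4/5:
  Var(X_t) = (4/5)^2 * (1 - exp(-2*5/3 t)) / (2 * 5/3) = 24/125 - 24*exp(-10*t/3)/125.
As t -> infinity, exp(-2*5/3 t) -> 0, so the stationary variance is sigma^2 / (2 theta) = 24/125.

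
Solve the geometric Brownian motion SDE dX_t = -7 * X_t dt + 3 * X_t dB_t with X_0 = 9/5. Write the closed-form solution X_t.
X_t = 9/5 * exp((-23/2) * t + (3) * B_t)

For GBM dX = mu X dt + sigma X dB with X_0 = x_0, apply Itô to Y = log X: dY = (mu - sigma^2/2) dt + sigma dB, so Y_t = log(x_0) + (mu - sigma^2/2) t + sigma B_t and hence X_t = x_0 * exp((mu - sigma^2/2) t + sigma B_t).
With mu = -7, sigma = 3, x_0 = 9/5, this gives:
  X_t = 9/5 * exp((-23/2) * t + (3) * B_t).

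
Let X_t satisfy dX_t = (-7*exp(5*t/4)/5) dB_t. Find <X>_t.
<X>_t = 98*exp(5*t/2)/125 - 98/125

For an Itô process dX_t = a(t) dt + b(t) dB_t, the quadratic variation is <X>_t = int_0^t b(s)^2 ds (the drift term does not contribute). Here b(s) = -7*exp(5*s/4)/5, so
  b(s)^2 = 49*exp(5*s/2)/25.
Integrating from 0 to t:
  <X>_t = int_0^t (49*exp(5*s/2)/25) ds = 98*exp(5*t/2)/125 - 98/125.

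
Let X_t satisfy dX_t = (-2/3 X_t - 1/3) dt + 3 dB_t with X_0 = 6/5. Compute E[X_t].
E[X_t] = -1/2 + 17*exp(-2*t/3)/10

Taking expectations and using E[dB_t] = 0, the mean m(t) = E[X_t] satisfies the ODE m'(t) = a m(t) + b with m(0) = x_0. With a = -2/3, b = -1/3, x_0 = 6/5, the solution is
  m(t) = x_0 * exp(a t) + (b/a) * (exp(a t) - 1)
       = (6/5) * exp((-2/3) t) + ((-1/3)/(-2/3)) * (exp((-2/3) t) - 1)
       = -1/2 + 17*exp(-2*t/3)/10.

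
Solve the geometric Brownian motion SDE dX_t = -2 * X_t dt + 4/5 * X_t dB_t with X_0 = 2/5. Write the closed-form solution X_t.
X_t = 2/5 * exp((-58/25) * t + (4/5) * B_t)

For GBM dX = mu X dt + sigma X dB with X_0 = x_0, apply Itô to Y = log X: dY = (mu - sigma^2/2) dt + sigma dB, so Y_t = log(x_0) + (mu - sigma^2/2) t + sigma B_t and hence X_t = x_0 * exp((mu - sigma^2/2) t + sigma B_t).
With mu = -2, sigma = 4/5, x_0 = 2/5, this gives:
  X_t = 2/5 * exp((-58/25) * t + (4/5) * B_t).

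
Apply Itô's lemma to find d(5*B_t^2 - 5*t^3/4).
d(5*B_t^2 - 5*t^3/4) = (5 - 15*t^2/4) dt + (10*B_t) dB_t

Itô's formula for f(t, x): d f(t, B_t) = (f_t + (1/2) f_xx) dt + f_x dB_t. Compute partials of f(t, x) = -5*t^3/4 + 5*x^2:
  f_t(t,x)  = -15*t^2/4
  f_x(t,x)  = 10*x
  f_xx(t,x) = 10
Assemble drift = f_t + (1/2) f_xx = 5 - 15*t^2/4 and diffusion = f_x = 10*x. Substituting x = B_t:
  d(5*B_t^2 - 5*t^3/4) = (5 - 15*t^2/4) dt + (10*B_t) dB_t.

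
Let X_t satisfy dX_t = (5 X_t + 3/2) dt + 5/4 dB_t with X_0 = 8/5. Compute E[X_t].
E[X_t] = 19*exp(5*t)/10 - 3/10

Taking expectations and using E[dB_t] = 0, the mean m(t) = E[X_t] satisfies the ODE m'(t) = a m(t) + b with m(0) = x_0. With a = 5, b = 3/2, x_0 = 8/5, the solution is
  m(t) = x_0 * exp(a t) + (b/a) * (exp(a t) - 1)
       = (8/5) * exp(5 t) + ((3/2)/5) * (exp(5 t) - 1)
       = 19*exp(5*t)/10 - 3/10.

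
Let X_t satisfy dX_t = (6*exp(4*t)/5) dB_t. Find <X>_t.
<X>_t = 9*exp(8*t)/50 - 9/50

For an Itô process dX_t = a(t) dt + b(t) dB_t, the quadratic variation is <X>_t = int_0^t b(s)^2 ds (the drift term does not contribute). Here b(s) = 6*exp(4*s)/5, so
  b(s)^2 = 36*exp(8*s)/25.
Integrating from 0 to t:
  <X>_t = int_0^t (36*exp(8*s)/25) ds = 9*exp(8*t)/50 - 9/50.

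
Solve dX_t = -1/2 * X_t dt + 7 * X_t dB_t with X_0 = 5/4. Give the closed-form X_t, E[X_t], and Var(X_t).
X_t = 5/4 * exp((-25) t + (7) B_t); E[X_t] = 5*exp(-t/2)/4; Var(X_t) = (25*exp(49*t) - 25)*exp(-t)/16

For GBM dX = mu X dt + sigma X dB with X_0 = x_0, apply Itô to Y = log X: dY = (mu - sigma^2/2) dt + sigma dB, so Y_t = log(x_0) + (mu - sigma^2/2) t + sigma B_t and hence X_t = x_0 * exp((mu - sigma^2/2) t + sigma B_t).
With mu = -1/2, sigma = 7, x_0 = 5/4, this gives:
  X_t = 5/4 * exp((-25) * t + (7) * B_t).
Since sigma*B_t ~ Normal(0, sigma^2 t), E[exp(sigma*B_t)] = exp(sigma^2 t / 2); so E[X_t] = x_0 * exp((mu - sigma^2/2) t) * exp(sigma^2 t / 2) = x_0 * exp(mu t) = 5*exp(-t/2)/4.
Var(X_t) = E[X_t^2] - (E[X_t])^2 = x_0^2 * exp(2 mu t) * (exp(sigma^2 t) - 1) = (25*exp(49*t) - 25)*exp(-t)/16.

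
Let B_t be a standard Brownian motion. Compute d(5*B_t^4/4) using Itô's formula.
d(5*B_t^4/4) = (15*B_t^2/2) dt + (5*B_t^3) dB_t

Itô's formula for f(B_t) gives d f(B_t) = f'(B_t) dB_t + (1/2) f''(B_t) dt. Compute derivatives of f(x) = 5*x^4/4:
  f'(x)  = 5*x^3
  f''(x) = 15*x^2
Substitute x = B_t and multiply the f'' term by 1/2:
  drift     = (1/2) * (15*x^2) evaluated at B_t = 15*B_t^2/2
  diffusion = (5*x^3) evaluated at B_t = 5*B_t^3
Therefore d(5*B_t^4/4) = (15*B_t^2/2) dt + (5*B_t^3) dB_t.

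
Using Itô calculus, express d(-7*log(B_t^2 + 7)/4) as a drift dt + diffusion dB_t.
d(-7*log(B_t^2 + 7)/4) = (7*(B_t^2 - 7)/(4*(B_t^2 + 7)^2)) dt + (-7*B_t/(2*B_t^2 + 14)) dB_t

Itô's formula for f(B_t) gives d f(B_t) = f'(B_t) dB_t + (1/2) f''(B_t) dt. Compute derivatives of f(x) = -7*log(x^2 + 7)/4:
  f'(x)  = -7*x/(2*x^2 + 14)
  f''(x) = 7*(x^2 - 7)/(2*(x^2 + 7)^2)
Substitute x = B_t and multiply the f'' term by 1/2:
  drift     = (1/2) * (7*(x^2 - 7)/(2*(x^2 + 7)^2)) evaluated at B_t = 7*(B_t^2 - 7)/(4*(B_t^2 + 7)^2)
  diffusion = (-7*x/(2*x^2 + 14)) evaluated at B_t = -7*B_t/(2*B_t^2 + 14)
Therefore d(-7*log(B_t^2 + 7)/4) = (7*(B_t^2 - 7)/(4*(B_t^2 + 7)^2)) dt + (-7*B_t/(2*B_t^2 + 14)) dB_t.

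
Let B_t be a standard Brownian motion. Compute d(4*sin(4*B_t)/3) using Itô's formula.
d(4*sin(4*B_t)/3) = (-32*sin(4*B_t)/3) dt + (16*cos(4*B_t)/3) dB_t

Itô's formula for f(B_t) gives d f(B_t) = f'(B_t) dB_t + (1/2) f''(B_t) dt. Compute derivatives of f(x) = 4*sin(4*x)/3:
  f'(x)  = 16*cos(4*x)/3
  f''(x) = -64*sin(4*x)/3
Substitute x = B_t and multiply the f'' term by 1/2:
  drift     = (1/2) * (-64*sin(4*x)/3) evaluated at B_t = -32*sin(4*B_t)/3
  diffusion = (16*cos(4*x)/3) evaluated at B_t = 16*cos(4*B_t)/3
Therefore d(4*sin(4*B_t)/3) = (-32*sin(4*B_t)/3) dt + (16*cos(4*B_t)/3) dB_t.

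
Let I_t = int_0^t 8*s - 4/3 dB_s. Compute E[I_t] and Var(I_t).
E[I_t] = 0; Var(I_t) = 16*t*(12*t^2 - 6*t + 1)/9

The Itô integral of a deterministic integrand f(s) has mean 0 because each increment f(s) * (B_{s+ds} - B_s) has mean 0. By the Itô isometry:
  Var( int_0^t f(s) dB_s ) = E[ (int_0^t f(s) dB_s)^2 ] = int_0^t f(s)^2 ds.
Here f(s) = 8*s - 4/3, so f(s)^2 = 16*(6*s - 1)^2/9. Integrate:
  int_0^t (16*(6*s - 1)^2/9) ds = 16*t*(12*t^2 - 6*t + 1)/9.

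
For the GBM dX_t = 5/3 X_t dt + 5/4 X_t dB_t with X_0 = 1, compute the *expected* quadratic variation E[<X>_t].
E[<X>_t] = 15*exp(235*t/48)/47 - 15/47

<X>_t = int_0^t ((5/4) * X_s)^2 ds. Taking expectation inside the integral: E[<X>_t] = (5/4)^2 * int_0^t E[X_s^2] ds. For GBM, E[X_s^2] = x_0^2 * exp((2 mu + sigma^2) s). Integrating:
  E[<X>_t] = (5/4)^2 * 1^2 * (exp((2*(5/3) + (5/4)^2) t) - 1) / (2*(5/3) + (5/4)^2)
           = (5/4)^2 * 1^2 * (exp((235/48) t) - 1) / (235/48) = 15*exp(235*t/48)/47 - 15/47.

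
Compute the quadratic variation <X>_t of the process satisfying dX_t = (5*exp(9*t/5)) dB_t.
<X>_t = 125*exp(18*t/5)/18 - 125/18

For an Itô process dX_t = a(t) dt + b(t) dB_t, the quadratic variation is <X>_t = int_0^t b(s)^2 ds (the drift term does not contribute). Here b(s) = 5*exp(9*s/5), so
  b(s)^2 = 25*exp(18*s/5).
Integrating from 0 to t:
  <X>_t = int_0^t (25*exp(18*s/5)) ds = 125*exp(18*t/5)/18 - 125/18.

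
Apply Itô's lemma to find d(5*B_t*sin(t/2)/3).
d(5*B_t*sin(t/2)/3) = (5*B_t*cos(t/2)/6) dt + (5*sin(t/2)/3) dB_t

Itô's formula for f(t, x): d f(t, B_t) = (f_t + (1/2) f_xx) dt + f_x dB_t. Compute partials of f(t, x) = 5*x*sin(t/2)/3:
  f_t(t,x)  = 5*x*cos(t/2)/6
  f_x(t,x)  = 5*sin(t/2)/3
  f_xx(t,x) = 0
Assemble drift = f_t + (1/2) f_xx = 5*x*cos(t/2)/6 and diffusion = f_x = 5*sin(t/2)/3. Substituting x = B_t:
  d(5*B_t*sin(t/2)/3) = (5*B_t*cos(t/2)/6) dt + (5*sin(t/2)/3) dB_t.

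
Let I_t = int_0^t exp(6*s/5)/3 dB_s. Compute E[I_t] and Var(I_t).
E[I_t] = 0; Var(I_t) = 5*exp(12*t/5)/108 - 5/108

The Itô integral of a deterministic integrand f(s) has mean 0 because each increment f(s) * (B_{s+ds} - B_s) has mean 0. By the Itô isometry:
  Var( int_0^t f(s) dB_s ) = E[ (int_0^t f(s) dB_s)^2 ] = int_0^t f(s)^2 ds.
Here f(s) = exp(6*s/5)/3, so f(s)^2 = exp(12*s/5)/9. Integrate:
  int_0^t (exp(12*s/5)/9) ds = 5*exp(12*t/5)/108 - 5/108.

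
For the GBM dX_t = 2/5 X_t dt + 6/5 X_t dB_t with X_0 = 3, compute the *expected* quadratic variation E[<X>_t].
E[<X>_t] = 81*exp(56*t/25)/14 - 81/14

<X>_t = int_0^t ((6/5) * X_s)^2 ds. Taking expectation inside the integral: E[<X>_t] = (6/5)^2 * int_0^t E[X_s^2] ds. For GBM, E[X_s^2] = x_0^2 * exp((2 mu + sigma^2) s). Integrating:
  E[<X>_t] = (6/5)^2 * 3^2 * (exp((2*(2/5) + (6/5)^2) t) - 1) / (2*(2/5) + (6/5)^2)
           = (6/5)^2 * 3^2 * (exp((56/25) t) - 1) / (56/25) = 81*exp(56*t/25)/14 - 81/14.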